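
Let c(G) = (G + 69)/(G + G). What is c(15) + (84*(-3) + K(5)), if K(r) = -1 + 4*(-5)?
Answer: -1351/5 ≈ -270.20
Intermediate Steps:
K(r) = -21 (K(r) = -1 - 20 = -21)
c(G) = (69 + G)/(2*G) (c(G) = (69 + G)/((2*G)) = (69 + G)*(1/(2*G)) = (69 + G)/(2*G))
c(15) + (84*(-3) + K(5)) = (1/2)*(69 + 15)/15 + (84*(-3) - 21) = (1/2)*(1/15)*84 + (-252 - 21) = 14/5 - 273 = -1351/5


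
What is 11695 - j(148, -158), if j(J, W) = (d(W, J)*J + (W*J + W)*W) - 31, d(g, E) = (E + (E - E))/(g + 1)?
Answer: -582119966/157 ≈ -3.7078e+6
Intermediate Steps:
d(g, E) = E/(1 + g) (d(g, E) = (E + 0)/(1 + g) = E/(1 + g))
j(J, W) = -31 + W*(W + J*W) + J**2/(1 + W) (j(J, W) = ((J/(1 + W))*J + (W*J + W)*W) - 31 = (J**2/(1 + W) + (J*W + W)*W) - 31 = (J**2/(1 + W) + (W + J*W)*W) - 31 = (J**2/(1 + W) + W*(W + J*W)) - 31 = (W*(W + J*W) + J**2/(1 + W)) - 31 = -31 + W*(W + J*W) + J**2/(1 + W))
11695 - j(148, -158) = 11695 - (148**2 + (1 - 158)*(-31 + (-158)**2 + 148*(-158)**2))/(1 - 158) = 11695 - (21904 - 157*(-31 + 24964 + 148*24964))/(-157) = 11695 - (-1)*(21904 - 157*(-31 + 24964 + 3694672))/157 = 11695 - (-1)*(21904 - 157*3719605)/157 = 11695 - (-1)*(21904 - 583977985)/157 = 11695 - (-1)*(-583956081)/157 = 11695 - 1*583956081/157 = 11695 - 583956081/157 = -582119966/157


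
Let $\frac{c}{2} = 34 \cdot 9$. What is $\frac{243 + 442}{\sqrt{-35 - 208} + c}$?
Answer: $\frac{46580}{41643} - \frac{685 i \sqrt{3}}{41643} \approx 1.1186 - 0.028491 i$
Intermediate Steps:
$c = 612$ ($c = 2 \cdot 34 \cdot 9 = 2 \cdot 306 = 612$)
$\frac{243 + 442}{\sqrt{-35 - 208} + c} = \frac{243 + 442}{\sqrt{-35 - 208} + 612} = \frac{685}{\sqrt{-243} + 612} = \frac{685}{9 i \sqrt{3} + 612} = \frac{685}{612 + 9 i \sqrt{3}}$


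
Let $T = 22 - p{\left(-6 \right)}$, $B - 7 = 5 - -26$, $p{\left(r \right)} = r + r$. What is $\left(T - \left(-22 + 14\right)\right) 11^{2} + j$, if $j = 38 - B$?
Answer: $5082$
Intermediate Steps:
$p{\left(r \right)} = 2 r$
$B = 38$ ($B = 7 + \left(5 - -26\right) = 7 + \left(5 + 26\right) = 7 + 31 = 38$)
$j = 0$ ($j = 38 - 38 = 0$)
$T = 34$ ($T = 22 - 2 \left(-6\right) = 22 - -12 = 22 + 12 = 34$)
$\left(T - \left(-22 + 14\right)\right) 11^{2} + j = \left(34 - \left(-22 + 14\right)\right) 11^{2} + 0 = \left(34 - -8\right) 121 + 0 = \left(34 + 8\right) 121 + 0 = 42 \cdot 121 + 0 = 5082 + 0 = 5082$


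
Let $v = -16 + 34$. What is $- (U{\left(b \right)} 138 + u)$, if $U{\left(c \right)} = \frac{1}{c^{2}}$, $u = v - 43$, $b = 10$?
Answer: $\frac{1181}{50} \approx 23.62$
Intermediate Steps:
$v = 18$
$u = -25$ ($u = 18 - 43 = -25$)
$U{\left(c \right)} = \frac{1}{c^{2}}$
$- (U{\left(b \right)} 138 + u) = - (\frac{1}{100} \cdot 138 - 25) = - (\frac{69}{50} - 25) = \left(-1\right) \left(- \frac{1181}{50}\right) = \frac{1181}{50}$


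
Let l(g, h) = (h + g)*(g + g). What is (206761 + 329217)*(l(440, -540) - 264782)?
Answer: -189083390796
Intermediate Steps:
l(g, h) = 2*g*(g + h) (l(g, h) = (g + h)*(2*g) = 2*g*(g + h))
(206761 + 329217)*(l(440, -540) - 264782) = (206761 + 329217)*(2*440*(440 - 540) - 264782) = 535978*(2*440*(-100) - 264782) = 535978*(-88000 - 264782) = 535978*(-352782) = -189083390796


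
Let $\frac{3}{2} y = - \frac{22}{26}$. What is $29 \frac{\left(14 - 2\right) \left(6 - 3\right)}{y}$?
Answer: $- \frac{20358}{11} \approx -1850.7$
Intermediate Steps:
$y = - \frac{22}{39}$ ($y = \frac{2 \left(- \frac{22}{26}\right)}{3} = \frac{2 \left(\left(-22\right) \frac{1}{26}\right)}{3} = \frac{2}{3} \left(- \frac{11}{13}\right) = - \frac{22}{39} \approx -0.5641$)
$29 \frac{\left(14 - 2\right) \left(6 - 3\right)}{y} = 29 \frac{\left(14 - 2\right) \left(6 - 3\right)}{- \frac{22}{39}} = 29 \cdot 12 \cdot 3 \left(- \frac{39}{22}\right) = 29 \cdot 36 \left(- \frac{39}{22}\right) = 29 \left(- \frac{702}{11}\right) = - \frac{20358}{11}$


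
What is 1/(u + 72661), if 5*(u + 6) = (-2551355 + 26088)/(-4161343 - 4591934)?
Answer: 43766385/3179849227442 ≈ 1.3764e-5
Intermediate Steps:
u = -260073043/43766385 (u = -6 + ((-2551355 + 26088)/(-4161343 - 4591934))/5 = -6 + (-2525267/(-8753277))/5 = -6 + (-2525267*(-1/8753277))/5 = -6 + (⅕)*(2525267/8753277) = -6 + 2525267/43766385 = -260073043/43766385 ≈ -5.9423)
1/(u + 72661) = 1/(-260073043/43766385 + 72661) = 1/(3179849227442/43766385) = 43766385/3179849227442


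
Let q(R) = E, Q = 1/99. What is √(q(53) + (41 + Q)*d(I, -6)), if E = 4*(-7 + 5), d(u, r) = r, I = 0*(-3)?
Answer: 8*I*√4323/33 ≈ 15.939*I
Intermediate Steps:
I = 0
Q = 1/99 ≈ 0.010101
E = -8 (E = 4*(-2) = -8)
q(R) = -8
√(q(53) + (41 + Q)*d(I, -6)) = √(-8 + (41 + 1/99)*(-6)) = √(-8 + (4060/99)*(-6)) = √(-8 - 8120/33) = √(-8384/33) = 8*I*√4323/33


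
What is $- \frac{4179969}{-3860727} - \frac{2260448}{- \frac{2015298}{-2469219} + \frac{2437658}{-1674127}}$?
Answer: $\frac{2432271442631879758691}{688550106509291} \approx 3.5325 \cdot 10^{6}$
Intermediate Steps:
$- \frac{4179969}{-3860727} - \frac{2260448}{- \frac{2015298}{-2469219} + \frac{2437658}{-1674127}} = \left(-4179969\right) \left(- \frac{1}{3860727}\right) - \frac{2260448}{\left(-2015298\right) \left(- \frac{1}{2469219}\right) + 2437658 \left(- \frac{1}{1674127}\right)} = \frac{1393323}{1286909} - \frac{2260448}{\frac{6522}{7991} - \frac{2437658}{1674127}} = \frac{1393323}{1286909} - \frac{2260448}{- \frac{8560668784}{13377948857}} = \frac{1393323}{1286909} - - \frac{1890009858619246}{535041799} = \frac{1393323}{1286909} + \frac{1890009858619246}{535041799} = \frac{2432271442631879758691}{688550106509291}$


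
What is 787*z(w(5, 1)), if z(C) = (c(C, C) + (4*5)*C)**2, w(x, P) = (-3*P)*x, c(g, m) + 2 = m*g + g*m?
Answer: 17238448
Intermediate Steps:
c(g, m) = -2 + 2*g*m (c(g, m) = -2 + (m*g + g*m) = -2 + (g*m + g*m) = -2 + 2*g*m)
w(x, P) = -3*P*x
z(C) = (-2 + 2*C**2 + 20*C)**2 (z(C) = ((-2 + 2*C*C) + (4*5)*C)**2 = ((-2 + 2*C**2) + 20*C)**2 = (-2 + 2*C**2 + 20*C)**2)
787*z(w(5, 1)) = 787*(4*(-1 + (-3*1*5)**2 + 10*(-3*1*5))**2) = 787*(4*(-1 + (-15)**2 + 10*(-15))**2) = 787*(4*(-1 + 225 - 150)**2) = 787*(4*74**2) = 787*(4*5476) = 787*21904 = 17238448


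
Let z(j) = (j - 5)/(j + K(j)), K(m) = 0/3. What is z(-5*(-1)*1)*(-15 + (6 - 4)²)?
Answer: 0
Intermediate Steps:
K(m) = 0 (K(m) = 0*(⅓) = 0)
z(j) = (-5 + j)/j (z(j) = (j - 5)/(j + 0) = (-5 + j)/j)
z(-5*(-1)*1)*(-15 + (6 - 4)²) = ((-5 - 5*(-1)*1)/((-5*(-1)*1)))*(-15 + (6 - 4)²) = ((-5 + 5*1)/((5*1)))*(-15 + 2²) = ((-5 + 5)/5)*(-15 + 4) = ((⅕)*0)*(-11) = 0*(-11) = 0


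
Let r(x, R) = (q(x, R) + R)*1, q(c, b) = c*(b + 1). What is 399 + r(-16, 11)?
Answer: 218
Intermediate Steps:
q(c, b) = c*(1 + b)
r(x, R) = R + x*(1 + R) (r(x, R) = (x*(1 + R) + R)*1 = (R + x*(1 + R))*1 = R + x*(1 + R))
399 + r(-16, 11) = 399 + (11 - 16*(1 + 11)) = 399 + (11 - 16*12) = 399 + (11 - 192) = 399 - 181 = 218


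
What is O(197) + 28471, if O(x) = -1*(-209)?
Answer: 28680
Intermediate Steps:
O(x) = 209
O(197) + 28471 = 209 + 28471 = 28680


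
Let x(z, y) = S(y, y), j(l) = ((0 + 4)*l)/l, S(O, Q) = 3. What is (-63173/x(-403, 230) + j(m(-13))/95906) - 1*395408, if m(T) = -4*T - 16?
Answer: -59912334335/143859 ≈ -4.1647e+5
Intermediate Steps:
m(T) = -16 - 4*T
j(l) = 4 (j(l) = (4*l)/l = 4)
x(z, y) = 3
(-63173/x(-403, 230) + j(m(-13))/95906) - 1*395408 = (-63173/3 + 4/95906) - 1*395408 = (-63173*1/3 + 4*(1/95906)) - 395408 = (-63173/3 + 2/47953) - 395408 = -3029334863/143859 - 395408 = -59912334335/143859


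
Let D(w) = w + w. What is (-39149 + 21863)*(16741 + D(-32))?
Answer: -288278622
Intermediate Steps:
D(w) = 2*w
(-39149 + 21863)*(16741 + D(-32)) = (-39149 + 21863)*(16741 + 2*(-32)) = -17286*(16741 - 64) = -17286*16677 = -288278622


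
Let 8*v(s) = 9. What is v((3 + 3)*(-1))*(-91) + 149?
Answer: 373/8 ≈ 46.625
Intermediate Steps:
v(s) = 9/8 (v(s) = (⅛)*9 = 9/8)
v((3 + 3)*(-1))*(-91) + 149 = (9/8)*(-91) + 149 = -819/8 + 149 = 373/8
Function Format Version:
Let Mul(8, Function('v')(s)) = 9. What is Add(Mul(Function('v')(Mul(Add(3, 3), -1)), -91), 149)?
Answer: Rational(373, 8) ≈ 46.625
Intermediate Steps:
Function('v')(s) = Rational(9, 8) (Function('v')(s) = Mul(Rational(1, 8), 9) = Rational(9, 8))
Add(Mul(Function('v')(Mul(Add(3, 3), -1)), -91), 149) = Add(Mul(Rational(9, 8), -91), 149) = Add(Rational(-819, 8), 149) = Rational(373, 8)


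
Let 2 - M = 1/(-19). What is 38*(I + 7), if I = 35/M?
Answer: 35644/39 ≈ 913.95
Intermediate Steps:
M = 39/19 (M = 2 - 1/(-19) = 2 - 1*(-1/19) = 2 + 1/19 = 39/19 ≈ 2.0526)
I = 665/39 (I = 35/(39/19) = 35*(19/39) = 665/39 ≈ 17.051)
38*(I + 7) = 38*(665/39 + 7) = 38*(938/39) = 35644/39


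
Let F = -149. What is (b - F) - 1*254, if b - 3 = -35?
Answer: -137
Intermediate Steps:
b = -32 (b = 3 - 35 = -32)
(b - F) - 1*254 = (-32 - 1*(-149)) - 1*254 = (-32 + 149) - 254 = 117 - 254 = -137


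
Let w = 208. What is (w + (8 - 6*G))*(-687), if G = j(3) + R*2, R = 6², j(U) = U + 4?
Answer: 177246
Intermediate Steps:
j(U) = 4 + U
R = 36
G = 79 (G = (4 + 3) + 36*2 = 7 + 72 = 79)
(w + (8 - 6*G))*(-687) = (208 + (8 - 6*79))*(-687) = (208 + (8 - 474))*(-687) = (208 - 466)*(-687) = -258*(-687) = 177246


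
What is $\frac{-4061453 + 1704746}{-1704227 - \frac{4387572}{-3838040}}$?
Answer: $\frac{2261283933570}{1635221751877} \approx 1.3829$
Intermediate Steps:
$\frac{-4061453 + 1704746}{-1704227 - \frac{4387572}{-3838040}} = - \frac{2356707}{-1704227 - - \frac{1096893}{959510}} = - \frac{2356707}{-1704227 + \frac{1096893}{959510}} = - \frac{2356707}{- \frac{1635221751877}{959510}} = \left(-2356707\right) \left(- \frac{959510}{1635221751877}\right) = \frac{2261283933570}{1635221751877}$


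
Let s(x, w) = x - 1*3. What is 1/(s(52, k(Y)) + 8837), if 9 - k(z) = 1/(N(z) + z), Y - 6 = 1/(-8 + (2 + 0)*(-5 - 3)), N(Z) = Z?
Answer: 1/8886 ≈ 0.00011254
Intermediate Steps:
Y = 143/24 (Y = 6 + 1/(-8 + (2 + 0)*(-5 - 3)) = 6 + 1/(-8 + 2*(-8)) = 6 + 1/(-8 - 16) = 6 + 1/(-24) = 6 - 1/24 = 143/24 ≈ 5.9583)
k(z) = 9 - 1/(2*z) (k(z) = 9 - 1/(z + z) = 9 - 1/(2*z))
s(x, w) = -3 + x (s(x, w) = x - 3 = -3 + x)
1/(s(52, k(Y)) + 8837) = 1/((-3 + 52) + 8837) = 1/(49 + 8837) = 1/8886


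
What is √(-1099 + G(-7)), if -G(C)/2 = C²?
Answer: 3*I*√133 ≈ 34.598*I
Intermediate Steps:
G(C) = -2*C²
√(-1099 + G(-7)) = √(-1099 - 2*(-7)²) = √(-1099 - 2*49) = √(-1099 - 98) = √(-1197) = 3*I*√133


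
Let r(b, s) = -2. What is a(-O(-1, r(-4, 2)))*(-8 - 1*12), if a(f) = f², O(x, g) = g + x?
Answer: -180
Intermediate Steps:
a(-O(-1, r(-4, 2)))*(-8 - 1*12) = (-(-2 - 1))²*(-8 - 1*12) = (-1*(-3))²*(-8 - 12) = 3²*(-20) = 9*(-20) = -180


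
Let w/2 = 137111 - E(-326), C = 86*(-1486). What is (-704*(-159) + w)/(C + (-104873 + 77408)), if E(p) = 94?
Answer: -385970/155261 ≈ -2.4859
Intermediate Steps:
C = -127796
w = 274034 (w = 2*(137111 - 1*94) = 2*(137111 - 94) = 2*137017 = 274034)
(-704*(-159) + w)/(C + (-104873 + 77408)) = (-704*(-159) + 274034)/(-127796 + (-104873 + 77408)) = (111936 + 274034)/(-127796 - 27465) = 385970/(-155261) = 385970*(-1/155261) = -385970/155261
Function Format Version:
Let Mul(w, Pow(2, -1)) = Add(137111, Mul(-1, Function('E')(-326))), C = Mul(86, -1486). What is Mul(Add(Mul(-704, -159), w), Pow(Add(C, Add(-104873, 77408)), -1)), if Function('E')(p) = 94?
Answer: Rational(-385970, 155261) ≈ -2.4859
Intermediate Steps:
C = -127796
w = 274034 (w = Mul(2, Add(137111, Mul(-1, 94))) = Mul(2, Add(137111, -94)) = Mul(2, 137017) = 274034)
Mul(Add(Mul(-704, -159), w), Pow(Add(C, Add(-104873, 77408)), -1)) = Mul(Add(Mul(-704, -159), 274034), Pow(Add(-127796, Add(-104873, 77408)), -1)) = Mul(Add(111936, 274034), Pow(Add(-127796, -27465), -1)) = Mul(385970, Pow(-155261, -1)) = Mul(385970, Rational(-1, 155261)) = Rational(-385970, 155261)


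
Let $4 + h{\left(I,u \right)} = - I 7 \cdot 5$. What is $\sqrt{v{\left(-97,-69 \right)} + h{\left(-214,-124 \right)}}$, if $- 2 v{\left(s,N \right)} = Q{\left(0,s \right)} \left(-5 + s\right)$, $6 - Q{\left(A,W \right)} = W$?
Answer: $\sqrt{12739} \approx 112.87$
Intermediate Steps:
$Q{\left(A,W \right)} = 6 - W$
$v{\left(s,N \right)} = - \frac{\left(-5 + s\right) \left(6 - s\right)}{2}$ ($v{\left(s,N \right)} = - \frac{\left(6 - s\right) \left(-5 + s\right)}{2} = - \frac{\left(-5 + s\right) \left(6 - s\right)}{2}$)
$h{\left(I,u \right)} = -4 - 35 I$ ($h{\left(I,u \right)} = -4 + - I 7 \cdot 5 = -4 + - 7 I 5 = -4 - 35 I$)
$\sqrt{v{\left(-97,-69 \right)} + h{\left(-214,-124 \right)}} = \sqrt{\frac{\left(-6 - 97\right) \left(-5 - 97\right)}{2} - -7486} = \sqrt{\frac{1}{2} \left(-103\right) \left(-102\right) + \left(-4 + 7490\right)} = \sqrt{5253 + 7486} = \sqrt{12739}$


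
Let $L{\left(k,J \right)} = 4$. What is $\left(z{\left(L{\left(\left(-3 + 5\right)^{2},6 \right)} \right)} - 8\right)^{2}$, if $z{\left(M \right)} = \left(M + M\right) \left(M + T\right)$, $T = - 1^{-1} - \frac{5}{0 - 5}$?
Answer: $576$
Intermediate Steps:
$T = 0$ ($T = \left(-1\right) 1 - \frac{5}{0 - 5} = -1 - \frac{5}{-5} = -1 - -1 = -1 + 1 = 0$)
$z{\left(M \right)} = 2 M^{2}$ ($z{\left(M \right)} = \left(M + M\right) \left(M + 0\right) = 2 M M = 2 M^{2}$)
$\left(z{\left(L{\left(\left(-3 + 5\right)^{2},6 \right)} \right)} - 8\right)^{2} = \left(2 \cdot 4^{2} - 8\right)^{2} = \left(2 \cdot 16 - 8\right)^{2} = \left(32 - 8\right)^{2} = 24^{2} = 576$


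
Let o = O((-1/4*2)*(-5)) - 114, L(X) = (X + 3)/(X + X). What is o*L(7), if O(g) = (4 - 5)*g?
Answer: -1165/14 ≈ -83.214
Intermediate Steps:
L(X) = (3 + X)/(2*X) (L(X) = (3 + X)/((2*X)) = (3 + X)*(1/(2*X)) = (3 + X)/(2*X))
O(g) = -g
o = -233/2 (o = --1/4*2*(-5) - 114 = --1*1/4*2*(-5) - 114 = -(-1/4*2)*(-5) - 114 = -(-1)*(-5)/2 - 114 = -1*5/2 - 114 = -5/2 - 114 = -233/2 ≈ -116.50)
o*L(7) = -233*(3 + 7)/(4*7) = -233*10/(4*7) = -233/2*5/7 = -1165/14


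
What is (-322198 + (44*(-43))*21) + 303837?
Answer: -58093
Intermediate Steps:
(-322198 + (44*(-43))*21) + 303837 = (-322198 - 1892*21) + 303837 = (-322198 - 39732) + 303837 = -361930 + 303837 = -58093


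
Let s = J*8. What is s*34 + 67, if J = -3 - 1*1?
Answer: -1021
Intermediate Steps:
J = -4 (J = -3 - 1 = -4)
s = -32 (s = -4*8 = -32)
s*34 + 67 = -32*34 + 67 = -1088 + 67 = -1021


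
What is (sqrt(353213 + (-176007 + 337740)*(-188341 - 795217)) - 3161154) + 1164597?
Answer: -1996557 + I*sqrt(159073432801) ≈ -1.9966e+6 + 3.9884e+5*I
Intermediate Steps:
(sqrt(353213 + (-176007 + 337740)*(-188341 - 795217)) - 3161154) + 1164597 = (sqrt(353213 + 161733*(-983558)) - 3161154) + 1164597 = (sqrt(353213 - 159073786014) - 3161154) + 1164597 = (sqrt(-159073432801) - 3161154) + 1164597 = (I*sqrt(159073432801) - 3161154) + 1164597 = (-3161154 + I*sqrt(159073432801)) + 1164597 = -1996557 + I*sqrt(159073432801)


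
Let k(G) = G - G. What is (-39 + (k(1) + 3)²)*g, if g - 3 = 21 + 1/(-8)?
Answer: -2865/4 ≈ -716.25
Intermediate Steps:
k(G) = 0
g = 191/8 (g = 3 + (21 + 1/(-8)) = 3 + (21 - ⅛) = 3 + 167/8 = 191/8 ≈ 23.875)
(-39 + (k(1) + 3)²)*g = (-39 + (0 + 3)²)*(191/8) = (-39 + 3²)*(191/8) = (-39 + 9)*(191/8) = -30*191/8 = -2865/4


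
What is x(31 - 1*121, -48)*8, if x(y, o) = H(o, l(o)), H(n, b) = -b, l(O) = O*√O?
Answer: 1536*I*√3 ≈ 2660.4*I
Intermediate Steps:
l(O) = O^(3/2)
x(y, o) = -o^(3/2)
x(31 - 1*121, -48)*8 = -(-48)^(3/2)*8 = -(-192)*I*√3*8 = (192*I*√3)*8 = 1536*I*√3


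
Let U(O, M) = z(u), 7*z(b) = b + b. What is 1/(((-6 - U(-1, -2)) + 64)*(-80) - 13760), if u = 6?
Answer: -7/127840 ≈ -5.4756e-5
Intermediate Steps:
z(b) = 2*b/7 (z(b) = (b + b)/7 = (2*b)/7 = 2*b/7)
U(O, M) = 12/7 (U(O, M) = (2/7)*6 = 12/7)
1/(((-6 - U(-1, -2)) + 64)*(-80) - 13760) = 1/(((-6 - 1*12/7) + 64)*(-80) - 13760) = 1/(((-6 - 12/7) + 64)*(-80) - 13760) = 1/((-54/7 + 64)*(-80) - 13760) = 1/((394/7)*(-80) - 13760) = 1/(-31520/7 - 13760) = 1/(-127840/7) = -7/127840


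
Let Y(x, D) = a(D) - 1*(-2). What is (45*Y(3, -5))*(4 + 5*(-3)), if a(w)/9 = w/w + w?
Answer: 16830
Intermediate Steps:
a(w) = 9 + 9*w (a(w) = 9*(w/w + w) = 9*(1 + w) = 9 + 9*w)
Y(x, D) = 11 + 9*D (Y(x, D) = (9 + 9*D) - 1*(-2) = (9 + 9*D) + 2 = 11 + 9*D)
(45*Y(3, -5))*(4 + 5*(-3)) = (45*(11 + 9*(-5)))*(4 + 5*(-3)) = (45*(11 - 45))*(4 - 15) = (45*(-34))*(-11) = -1530*(-11) = 16830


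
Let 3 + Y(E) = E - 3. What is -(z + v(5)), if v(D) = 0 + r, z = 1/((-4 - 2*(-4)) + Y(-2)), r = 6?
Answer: -23/4 ≈ -5.7500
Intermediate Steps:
Y(E) = -6 + E (Y(E) = -3 + (E - 3) = -3 + (-3 + E) = -6 + E)
z = -1/4 (z = 1/((-4 - 2*(-4)) + (-6 - 2)) = 1/((-4 + 8) - 8) = 1/(4 - 8) = 1/(-4) = -1/4 ≈ -0.25000)
v(D) = 6 (v(D) = 0 + 6 = 6)
-(z + v(5)) = -(-1/4 + 6) = -1*23/4 = -23/4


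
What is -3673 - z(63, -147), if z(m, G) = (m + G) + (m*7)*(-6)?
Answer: -943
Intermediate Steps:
z(m, G) = G - 41*m (z(m, G) = (G + m) + (7*m)*(-6) = (G + m) - 42*m = G - 41*m)
-3673 - z(63, -147) = -3673 - (-147 - 41*63) = -3673 - (-147 - 2583) = -3673 - 1*(-2730) = -3673 + 2730 = -943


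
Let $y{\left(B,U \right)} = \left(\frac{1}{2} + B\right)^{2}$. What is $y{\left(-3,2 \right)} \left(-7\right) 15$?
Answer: $- \frac{2625}{4} \approx -656.25$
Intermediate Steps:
$y{\left(B,U \right)} = \left(\frac{1}{2} + B\right)^{2}$
$y{\left(-3,2 \right)} \left(-7\right) 15 = \frac{\left(1 + 2 \left(-3\right)\right)^{2}}{4} \left(-7\right) 15 = \frac{\left(1 - 6\right)^{2}}{4} \left(-7\right) 15 = \frac{\left(-5\right)^{2}}{4} \left(-7\right) 15 = \frac{1}{4} \cdot 25 \left(-7\right) 15 = \frac{25}{4} \left(-7\right) 15 = \left(- \frac{175}{4}\right) 15 = - \frac{2625}{4}$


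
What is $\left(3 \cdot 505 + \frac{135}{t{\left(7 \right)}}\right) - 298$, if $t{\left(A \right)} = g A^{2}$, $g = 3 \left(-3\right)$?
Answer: $\frac{59618}{49} \approx 1216.7$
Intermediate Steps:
$g = -9$
$t{\left(A \right)} = - 9 A^{2}$
$\left(3 \cdot 505 + \frac{135}{t{\left(7 \right)}}\right) - 298 = \left(3 \cdot 505 + \frac{135}{\left(-9\right) 7^{2}}\right) - 298 = \left(1515 + \frac{135}{\left(-9\right) 49}\right) - 298 = \left(1515 + \frac{135}{-441}\right) - 298 = \left(1515 + 135 \left(- \frac{1}{441}\right)\right) - 298 = \left(1515 - \frac{15}{49}\right) - 298 = \frac{74220}{49} - 298 = \frac{59618}{49}$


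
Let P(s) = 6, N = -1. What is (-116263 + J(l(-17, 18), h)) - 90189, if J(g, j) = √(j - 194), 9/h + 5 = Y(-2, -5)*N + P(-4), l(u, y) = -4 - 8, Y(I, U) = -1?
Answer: -206452 + I*√758/2 ≈ -2.0645e+5 + 13.766*I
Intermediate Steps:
l(u, y) = -12
h = 9/2 (h = 9/(-5 + (-1*(-1) + 6)) = 9/(-5 + (1 + 6)) = 9/(-5 + 7) = 9/2 ≈ 4.5000)
J(g, j) = √(-194 + j)
(-116263 + J(l(-17, 18), h)) - 90189 = (-116263 + √(-194 + 9/2)) - 90189 = (-116263 + √(-379/2)) - 90189 = (-116263 + I*√758/2) - 90189 = -206452 + I*√758/2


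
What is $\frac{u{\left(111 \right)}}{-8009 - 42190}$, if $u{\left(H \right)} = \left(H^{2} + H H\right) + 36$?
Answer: $- \frac{8226}{16733} \approx -0.4916$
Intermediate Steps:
$u{\left(H \right)} = 36 + 2 H^{2}$ ($u{\left(H \right)} = \left(H^{2} + H^{2}\right) + 36 = 2 H^{2} + 36 = 36 + 2 H^{2}$)
$\frac{u{\left(111 \right)}}{-8009 - 42190} = \frac{36 + 2 \cdot 111^{2}}{-8009 - 42190} = \frac{36 + 2 \cdot 12321}{-50199} = \left(36 + 24642\right) \left(- \frac{1}{50199}\right) = 24678 \left(- \frac{1}{50199}\right) = - \frac{8226}{16733}$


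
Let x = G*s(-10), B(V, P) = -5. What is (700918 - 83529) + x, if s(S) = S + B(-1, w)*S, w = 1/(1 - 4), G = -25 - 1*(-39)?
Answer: 617949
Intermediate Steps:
G = 14 (G = -25 + 39 = 14)
w = -⅓ (w = 1/(-3) = -⅓ ≈ -0.33333)
s(S) = -4*S (s(S) = S - 5*S = -4*S)
x = 560 (x = 14*(-4*(-10)) = 14*40 = 560)
(700918 - 83529) + x = (700918 - 83529) + 560 = 617389 + 560 = 617949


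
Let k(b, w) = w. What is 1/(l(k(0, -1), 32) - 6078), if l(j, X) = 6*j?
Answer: -1/6084 ≈ -0.00016437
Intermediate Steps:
1/(l(k(0, -1), 32) - 6078) = 1/(6*(-1) - 6078) = 1/(-6 - 6078) = 1/(-6084) = -1/6084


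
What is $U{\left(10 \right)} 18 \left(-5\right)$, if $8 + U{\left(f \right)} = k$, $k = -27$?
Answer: $3150$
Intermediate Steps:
$U{\left(f \right)} = -35$ ($U{\left(f \right)} = -8 - 27 = -35$)
$U{\left(10 \right)} 18 \left(-5\right) = - 35 \cdot 18 \left(-5\right) = \left(-35\right) \left(-90\right) = 3150$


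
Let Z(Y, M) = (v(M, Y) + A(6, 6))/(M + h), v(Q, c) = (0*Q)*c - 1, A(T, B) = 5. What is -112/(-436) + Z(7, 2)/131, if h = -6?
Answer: 3559/14279 ≈ 0.24925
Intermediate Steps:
v(Q, c) = -1 (v(Q, c) = 0*c - 1 = 0 - 1 = -1)
Z(Y, M) = 4/(-6 + M) (Z(Y, M) = (-1 + 5)/(M - 6) = 4/(-6 + M))
-112/(-436) + Z(7, 2)/131 = -112/(-436) + (4/(-6 + 2))/131 = -112*(-1/436) + (4/(-4))*(1/131) = 28/109 + (4*(-1/4))*(1/131) = 28/109 - 1*1/131 = 28/109 - 1/131 = 3559/14279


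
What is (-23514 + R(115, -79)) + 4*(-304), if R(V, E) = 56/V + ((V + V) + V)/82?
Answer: -233159633/9430 ≈ -24725.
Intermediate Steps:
R(V, E) = 56/V + 3*V/82 (R(V, E) = 56/V + (2*V + V)*(1/82) = 56/V + (3*V)*(1/82) = 56/V + 3*V/82)
(-23514 + R(115, -79)) + 4*(-304) = (-23514 + (56/115 + (3/82)*115)) + 4*(-304) = (-23514 + (56*(1/115) + 345/82)) - 1216 = (-23514 + (56/115 + 345/82)) - 1216 = (-23514 + 44267/9430) - 1216 = -221692753/9430 - 1216 = -233159633/9430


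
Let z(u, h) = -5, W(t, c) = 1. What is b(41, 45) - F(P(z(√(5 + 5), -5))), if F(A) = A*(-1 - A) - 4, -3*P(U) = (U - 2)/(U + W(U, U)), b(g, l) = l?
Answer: 7021/144 ≈ 48.757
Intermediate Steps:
P(U) = -(-2 + U)/(3*(1 + U)) (P(U) = -(U - 2)/(3*(U + 1)) = -(-2 + U)/(3*(1 + U)))
F(A) = -4 + A*(-1 - A)
b(41, 45) - F(P(z(√(5 + 5), -5))) = 45 - (-4 - (2 - 1*(-5))/(3*(1 - 5)) - ((2 - 1*(-5))/(3*(1 - 5)))²) = 45 - (-4 - (2 + 5)/(3*(-4)) - ((⅓)*(2 + 5)/(-4))²) = 45 - (-4 - (-1)*7/(3*4) - ((⅓)*(-¼)*7)²) = 45 - (-4 - 1*(-7/12) - (-7/12)²) = 45 - (-4 + 7/12 - 1*49/144) = 45 - (-4 + 7/12 - 49/144) = 45 - 1*(-541/144) = 45 + 541/144 = 7021/144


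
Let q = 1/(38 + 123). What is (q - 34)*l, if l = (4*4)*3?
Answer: -262704/161 ≈ -1631.7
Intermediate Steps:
q = 1/161 ≈ 0.0062112
l = 48 (l = 16*3 = 48)
(q - 34)*l = (1/161 - 34)*48 = -5473/161*48 = -262704/161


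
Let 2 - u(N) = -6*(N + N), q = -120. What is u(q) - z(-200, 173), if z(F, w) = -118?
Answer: -1320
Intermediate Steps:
u(N) = 2 + 12*N (u(N) = 2 - (-6)*(N + N) = 2 - (-6)*2*N = 2 - (-12)*N = 2 + 12*N)
u(q) - z(-200, 173) = (2 + 12*(-120)) - 1*(-118) = (2 - 1440) + 118 = -1438 + 118 = -1320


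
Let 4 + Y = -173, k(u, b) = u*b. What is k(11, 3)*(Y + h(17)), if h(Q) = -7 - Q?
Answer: -6633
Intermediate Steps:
k(u, b) = b*u
Y = -177 (Y = -4 - 173 = -177)
k(11, 3)*(Y + h(17)) = (3*11)*(-177 + (-7 - 1*17)) = 33*(-177 + (-7 - 17)) = 33*(-177 - 24) = 33*(-201) = -6633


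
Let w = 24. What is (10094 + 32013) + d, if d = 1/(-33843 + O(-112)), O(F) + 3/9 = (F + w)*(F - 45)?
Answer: 2529872771/60082 ≈ 42107.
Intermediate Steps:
O(F) = -1/3 + (-45 + F)*(24 + F) (O(F) = -1/3 + (F + 24)*(F - 45) = -1/3 + (24 + F)*(-45 + F) = -1/3 + (-45 + F)*(24 + F))
d = -3/60082 (d = 1/(-33843 + (-3241/3 + (-112)**2 - 21*(-112))) = 1/(-33843 + (-3241/3 + 12544 + 2352)) = 1/(-33843 + 41447/3) = 1/(-60082/3) = -3/60082 ≈ -4.9932e-5)
(10094 + 32013) + d = (10094 + 32013) - 3/60082 = 42107 - 3/60082 = 2529872771/60082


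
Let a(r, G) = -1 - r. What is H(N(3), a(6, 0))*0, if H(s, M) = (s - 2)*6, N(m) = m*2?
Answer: 0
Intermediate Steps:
N(m) = 2*m
H(s, M) = -12 + 6*s (H(s, M) = (-2 + s)*6 = -12 + 6*s)
H(N(3), a(6, 0))*0 = (-12 + 6*(2*3))*0 = (-12 + 6*6)*0 = (-12 + 36)*0 = 24*0 = 0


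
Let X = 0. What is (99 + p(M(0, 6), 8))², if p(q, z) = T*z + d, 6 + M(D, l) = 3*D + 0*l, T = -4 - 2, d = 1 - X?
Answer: 2704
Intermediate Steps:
d = 1 (d = 1 - 1*0 = 1 + 0 = 1)
T = -6
M(D, l) = -6 + 3*D (M(D, l) = -6 + (3*D + 0*l) = -6 + (3*D + 0) = -6 + 3*D)
p(q, z) = 1 - 6*z (p(q, z) = -6*z + 1 = 1 - 6*z)
(99 + p(M(0, 6), 8))² = (99 + (1 - 6*8))² = (99 + (1 - 48))² = (99 - 47)² = 52² = 2704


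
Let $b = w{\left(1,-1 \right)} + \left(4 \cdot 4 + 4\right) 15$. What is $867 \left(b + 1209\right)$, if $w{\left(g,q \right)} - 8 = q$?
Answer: $1314372$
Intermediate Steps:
$w{\left(g,q \right)} = 8 + q$
$b = 307$ ($b = \left(8 - 1\right) + \left(4 \cdot 4 + 4\right) 15 = 7 + \left(16 + 4\right) 15 = 7 + 20 \cdot 15 = 7 + 300 = 307$)
$867 \left(b + 1209\right) = 867 \left(307 + 1209\right) = 867 \cdot 1516 = 1314372$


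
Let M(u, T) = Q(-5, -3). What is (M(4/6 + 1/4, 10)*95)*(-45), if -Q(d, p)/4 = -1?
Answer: -17100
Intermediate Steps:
Q(d, p) = 4 (Q(d, p) = -4*(-1) = 4)
M(u, T) = 4
(M(4/6 + 1/4, 10)*95)*(-45) = (4*95)*(-45) = 380*(-45) = -17100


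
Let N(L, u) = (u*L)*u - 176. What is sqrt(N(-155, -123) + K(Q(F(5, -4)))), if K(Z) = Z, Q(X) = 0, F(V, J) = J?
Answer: I*sqrt(2345171) ≈ 1531.4*I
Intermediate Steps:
N(L, u) = -176 + L*u**2 (N(L, u) = (L*u)*u - 176 = L*u**2 - 176 = -176 + L*u**2)
sqrt(N(-155, -123) + K(Q(F(5, -4)))) = sqrt((-176 - 155*(-123)**2) + 0) = sqrt((-176 - 155*15129) + 0) = sqrt((-176 - 2344995) + 0) = sqrt(-2345171 + 0) = sqrt(-2345171) = I*sqrt(2345171)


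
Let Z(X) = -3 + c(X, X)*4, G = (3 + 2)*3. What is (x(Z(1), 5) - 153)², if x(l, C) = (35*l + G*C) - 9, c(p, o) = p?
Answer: 2704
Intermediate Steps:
G = 15 (G = 5*3 = 15)
Z(X) = -3 + 4*X (Z(X) = -3 + X*4 = -3 + 4*X)
x(l, C) = -9 + 15*C + 35*l (x(l, C) = (35*l + 15*C) - 9 = (15*C + 35*l) - 9 = -9 + 15*C + 35*l)
(x(Z(1), 5) - 153)² = ((-9 + 15*5 + 35*(-3 + 4*1)) - 153)² = ((-9 + 75 + 35*(-3 + 4)) - 153)² = ((-9 + 75 + 35*1) - 153)² = ((-9 + 75 + 35) - 153)² = (101 - 153)² = (-52)² = 2704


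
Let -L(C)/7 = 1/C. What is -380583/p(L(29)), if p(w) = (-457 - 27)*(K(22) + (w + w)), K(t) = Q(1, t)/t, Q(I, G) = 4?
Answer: -3678969/1408 ≈ -2612.9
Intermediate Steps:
L(C) = -7/C
K(t) = 4/t
p(w) = -88 - 968*w (p(w) = (-457 - 27)*(4/22 + (w + w)) = -484*(4*(1/22) + 2*w) = -484*(2/11 + 2*w) = -88 - 968*w)
-380583/p(L(29)) = -380583/(-88 - (-6776)/29) = -380583/(-88 - 968*(-7/29)) = -380583/(-88 + 6776/29) = -380583/4224/29 = -380583*29/4224 = -3678969/1408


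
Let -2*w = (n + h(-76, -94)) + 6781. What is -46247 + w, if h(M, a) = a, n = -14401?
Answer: -42390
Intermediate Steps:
w = 3857 (w = -((-14401 - 94) + 6781)/2 = -(-14495 + 6781)/2 = -1/2*(-7714) = 3857)
-46247 + w = -46247 + 3857 = -42390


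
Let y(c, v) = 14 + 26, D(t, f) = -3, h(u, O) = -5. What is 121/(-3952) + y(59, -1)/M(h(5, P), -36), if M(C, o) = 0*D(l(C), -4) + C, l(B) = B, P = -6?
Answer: -31737/3952 ≈ -8.0306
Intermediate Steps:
y(c, v) = 40
M(C, o) = C (M(C, o) = 0*(-3) + C = 0 + C = C)
121/(-3952) + y(59, -1)/M(h(5, P), -36) = 121/(-3952) + 40/(-5) = 121*(-1/3952) + 40*(-1/5) = -121/3952 - 8 = -31737/3952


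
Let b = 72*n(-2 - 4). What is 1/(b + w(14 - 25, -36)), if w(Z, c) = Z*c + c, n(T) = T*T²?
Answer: -1/15192 ≈ -6.5824e-5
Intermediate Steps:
n(T) = T³
w(Z, c) = c + Z*c
b = -15552 (b = 72*(-2 - 4)³ = 72*(-6)³ = 72*(-216) = -15552)
1/(b + w(14 - 25, -36)) = 1/(-15552 - 36*(1 + (14 - 25))) = 1/(-15552 - 36*(1 - 11)) = 1/(-15552 - 36*(-10)) = 1/(-15552 + 360) = 1/(-15192) = -1/15192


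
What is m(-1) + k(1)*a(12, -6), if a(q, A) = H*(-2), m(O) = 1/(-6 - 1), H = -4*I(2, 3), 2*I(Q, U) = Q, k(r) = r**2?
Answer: 55/7 ≈ 7.8571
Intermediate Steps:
I(Q, U) = Q/2
H = -4 (H = -2*2 = -4*1 = -4)
m(O) = -1/7 (m(O) = 1/(-7) = -1/7)
a(q, A) = 8 (a(q, A) = -4*(-2) = 8)
m(-1) + k(1)*a(12, -6) = -1/7 + 1**2*8 = -1/7 + 1*8 = -1/7 + 8 = 55/7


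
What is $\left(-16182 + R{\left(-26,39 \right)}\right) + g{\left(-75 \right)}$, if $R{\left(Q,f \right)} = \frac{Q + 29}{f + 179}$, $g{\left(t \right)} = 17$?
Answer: $- \frac{3523967}{218} \approx -16165.0$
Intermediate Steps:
$R{\left(Q,f \right)} = \frac{29 + Q}{179 + f}$
$\left(-16182 + R{\left(-26,39 \right)}\right) + g{\left(-75 \right)} = \left(-16182 + \frac{29 - 26}{179 + 39}\right) + 17 = \left(-16182 + \frac{1}{218} \cdot 3\right) + 17 = \left(-16182 + \frac{3}{218}\right) + 17 = - \frac{3527673}{218} + 17 = - \frac{3523967}{218}$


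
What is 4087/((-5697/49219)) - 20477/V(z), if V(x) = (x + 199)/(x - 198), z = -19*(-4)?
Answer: -41086253357/1566675 ≈ -26225.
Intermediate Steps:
z = 76
V(x) = (199 + x)/(-198 + x)
4087/((-5697/49219)) - 20477/V(z) = 4087/((-5697/49219)) - 20477*(-198 + 76)/(199 + 76) = 4087/((-5697*1/49219)) - 20477/(275/(-122)) = 4087/(-5697/49219) - 20477/((-1/122*275)) = 4087*(-49219/5697) - 20477/(-275/122) = -201158053/5697 - 20477*(-122/275) = -201158053/5697 + 2498194/275 = -41086253357/1566675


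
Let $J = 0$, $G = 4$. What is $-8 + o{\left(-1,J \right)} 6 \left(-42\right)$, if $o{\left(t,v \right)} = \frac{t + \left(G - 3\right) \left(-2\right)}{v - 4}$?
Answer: $-197$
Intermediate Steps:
$o{\left(t,v \right)} = \frac{-2 + t}{-4 + v}$ ($o{\left(t,v \right)} = \frac{t + \left(4 - 3\right) \left(-2\right)}{v - 4} = \frac{t + 1 \left(-2\right)}{-4 + v} = \frac{t - 2}{-4 + v} = \frac{-2 + t}{-4 + v}$)
$-8 + o{\left(-1,J \right)} 6 \left(-42\right) = -8 + \frac{-2 - 1}{-4 + 0} \cdot 6 \left(-42\right) = -8 + \frac{1}{-4} \left(-3\right) 6 \left(-42\right) = -8 + \left(- \frac{1}{4}\right) \left(-3\right) 6 \left(-42\right) = -8 + \frac{3}{4} \cdot 6 \left(-42\right) = -8 + \frac{9}{2} \left(-42\right) = -8 - 189 = -197$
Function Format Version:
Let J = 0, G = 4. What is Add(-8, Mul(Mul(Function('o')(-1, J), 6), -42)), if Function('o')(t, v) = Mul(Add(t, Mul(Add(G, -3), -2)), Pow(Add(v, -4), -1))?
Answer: -197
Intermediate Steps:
Function('o')(t, v) = Mul(Pow(Add(-4, v), -1), Add(-2, t)) (Function('o')(t, v) = Mul(Add(t, Mul(Add(4, -3), -2)), Pow(Add(v, -4), -1)) = Mul(Add(t, Mul(1, -2)), Pow(Add(-4, v), -1)) = Mul(Add(t, -2), Pow(Add(-4, v), -1)) = Mul(Add(-2, t), Pow(Add(-4, v), -1)) = Mul(Pow(Add(-4, v), -1), Add(-2, t)))
Add(-8, Mul(Mul(Function('o')(-1, J), 6), -42)) = Add(-8, Mul(Mul(Mul(Pow(Add(-4, 0), -1), Add(-2, -1)), 6), -42)) = Add(-8, Mul(Mul(Mul(Pow(-4, -1), -3), 6), -42)) = Add(-8, Mul(Mul(Mul(Rational(-1, 4), -3), 6), -42)) = Add(-8, Mul(Mul(Rational(3, 4), 6), -42)) = Add(-8, Mul(Rational(9, 2), -42)) = Add(-8, -189) = -197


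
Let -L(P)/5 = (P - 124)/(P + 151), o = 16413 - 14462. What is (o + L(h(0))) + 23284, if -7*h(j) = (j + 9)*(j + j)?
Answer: 3811105/151 ≈ 25239.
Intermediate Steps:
o = 1951
h(j) = -2*j*(9 + j)/7 (h(j) = -(j + 9)*(j + j)/7 = -(9 + j)*2*j/7 = -2*j*(9 + j)/7)
L(P) = -5*(-124 + P)/(151 + P) (L(P) = -5*(P - 124)/(P + 151) = -5*(-124 + P)/(151 + P))
(o + L(h(0))) + 23284 = (1951 + 5*(124 - (-2)*0*(9 + 0)/7)/(151 - 2/7*0*(9 + 0))) + 23284 = (1951 + 5*(124 - (-2)*0*9/7)/(151 - 2/7*0*9)) + 23284 = (1951 + 5*(124 - 1*0)/(151 + 0)) + 23284 = (1951 + 5*(124 + 0)/151) + 23284 = (1951 + 5*(1/151)*124) + 23284 = (1951 + 620/151) + 23284 = 295221/151 + 23284 = 3811105/151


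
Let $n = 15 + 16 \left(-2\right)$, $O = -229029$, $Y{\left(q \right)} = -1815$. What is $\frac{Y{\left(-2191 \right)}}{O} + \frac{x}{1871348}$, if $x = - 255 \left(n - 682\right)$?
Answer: $\frac{14739923575}{142864320364} \approx 0.10317$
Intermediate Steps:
$n = -17$ ($n = 15 - 32 = -17$)
$x = 178245$ ($x = - 255 \left(-17 - 682\right) = \left(-255\right) \left(-699\right) = 178245$)
$\frac{Y{\left(-2191 \right)}}{O} + \frac{x}{1871348} = - \frac{1815}{-229029} + \frac{178245}{1871348} = \left(-1815\right) \left(- \frac{1}{229029}\right) + 178245 \cdot \frac{1}{1871348} = \frac{605}{76343} + \frac{178245}{1871348} = \frac{14739923575}{142864320364}$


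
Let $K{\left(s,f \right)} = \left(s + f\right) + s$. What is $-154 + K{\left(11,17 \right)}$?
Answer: $-115$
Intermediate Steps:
$K{\left(s,f \right)} = f + 2 s$ ($K{\left(s,f \right)} = \left(f + s\right) + s = f + 2 s$)
$-154 + K{\left(11,17 \right)} = -154 + \left(17 + 2 \cdot 11\right) = -154 + \left(17 + 22\right) = -154 + 39 = -115$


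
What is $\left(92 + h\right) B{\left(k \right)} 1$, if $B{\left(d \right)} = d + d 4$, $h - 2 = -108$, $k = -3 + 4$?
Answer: $-70$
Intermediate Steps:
$k = 1$
$h = -106$ ($h = 2 - 108 = -106$)
$B{\left(d \right)} = 5 d$ ($B{\left(d \right)} = d + 4 d = 5 d$)
$\left(92 + h\right) B{\left(k \right)} 1 = \left(92 - 106\right) 5 \cdot 1 \cdot 1 = - 14 \cdot 5 \cdot 1 = \left(-14\right) 5 = -70$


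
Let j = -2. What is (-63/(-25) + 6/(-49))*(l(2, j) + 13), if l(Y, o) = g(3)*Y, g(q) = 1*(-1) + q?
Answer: 49929/1225 ≈ 40.758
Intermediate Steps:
g(q) = -1 + q
l(Y, o) = 2*Y (l(Y, o) = (-1 + 3)*Y = 2*Y)
(-63/(-25) + 6/(-49))*(l(2, j) + 13) = (-63/(-25) + 6/(-49))*(2*2 + 13) = (-63*(-1/25) + 6*(-1/49))*(4 + 13) = (63/25 - 6/49)*17 = (2937/1225)*17 = 49929/1225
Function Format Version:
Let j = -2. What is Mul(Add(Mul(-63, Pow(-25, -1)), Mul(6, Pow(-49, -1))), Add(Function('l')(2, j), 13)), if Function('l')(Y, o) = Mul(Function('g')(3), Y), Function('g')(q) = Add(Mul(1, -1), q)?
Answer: Rational(49929, 1225) ≈ 40.758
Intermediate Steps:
Function('g')(q) = Add(-1, q)
Function('l')(Y, o) = Mul(2, Y) (Function('l')(Y, o) = Mul(Add(-1, 3), Y) = Mul(2, Y))
Mul(Add(Mul(-63, Pow(-25, -1)), Mul(6, Pow(-49, -1))), Add(Function('l')(2, j), 13)) = Mul(Add(Mul(-63, Pow(-25, -1)), Mul(6, Pow(-49, -1))), Add(Mul(2, 2), 13)) = Mul(Add(Mul(-63, Rational(-1, 25)), Mul(6, Rational(-1, 49))), Add(4, 13)) = Mul(Add(Rational(63, 25), Rational(-6, 49)), 17) = Mul(Rational(2937, 1225), 17) = Rational(49929, 1225)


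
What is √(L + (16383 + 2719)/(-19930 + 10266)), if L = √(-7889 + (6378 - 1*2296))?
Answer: √(-2884402 + 13133376*I*√47)/1208 ≈ 5.4661 + 5.644*I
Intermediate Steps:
L = 9*I*√47 (L = √(-7889 + (6378 - 2296)) = √(-7889 + 4082) = √(-3807) = 9*I*√47 ≈ 61.701*I)
√(L + (16383 + 2719)/(-19930 + 10266)) = √(9*I*√47 + (16383 + 2719)/(-19930 + 10266)) = √(9*I*√47 + 19102/(-9664)) = √(9*I*√47 + 19102*(-1/9664)) = √(9*I*√47 - 9551/4832) = √(-9551/4832 + 9*I*√47)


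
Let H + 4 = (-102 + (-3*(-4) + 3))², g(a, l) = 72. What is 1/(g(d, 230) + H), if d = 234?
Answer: 1/7637 ≈ 0.00013094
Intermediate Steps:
H = 7565 (H = -4 + (-102 + (-3*(-4) + 3))² = -4 + (-102 + (12 + 3))² = -4 + (-102 + 15)² = -4 + (-87)² = -4 + 7569 = 7565)
1/(g(d, 230) + H) = 1/(72 + 7565) = 1/7637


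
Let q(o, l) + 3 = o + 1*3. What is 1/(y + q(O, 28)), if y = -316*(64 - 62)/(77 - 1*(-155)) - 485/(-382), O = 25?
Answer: 11078/260837 ≈ 0.042471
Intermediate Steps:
q(o, l) = o (q(o, l) = -3 + (o + 1*3) = -3 + (o + 3) = -3 + (3 + o) = o)
y = -16113/11078 (y = -316*2/(77 + 155) - 485*(-1/382) = -316/(232*(½)) + 485/382 = -316/116 + 485/382 = -316*1/116 + 485/382 = -79/29 + 485/382 = -16113/11078 ≈ -1.4545)
1/(y + q(O, 28)) = 1/(-16113/11078 + 25) = 1/(260837/11078) = 11078/260837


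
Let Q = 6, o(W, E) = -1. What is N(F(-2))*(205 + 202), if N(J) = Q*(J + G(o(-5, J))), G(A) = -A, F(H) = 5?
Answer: 14652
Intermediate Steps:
N(J) = 6 + 6*J (N(J) = 6*(J - 1*(-1)) = 6*(J + 1) = 6*(1 + J) = 6 + 6*J)
N(F(-2))*(205 + 202) = (6 + 6*5)*(205 + 202) = (6 + 30)*407 = 36*407 = 14652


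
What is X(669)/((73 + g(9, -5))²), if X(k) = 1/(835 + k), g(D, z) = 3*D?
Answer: 1/15040000 ≈ 6.6489e-8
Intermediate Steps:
X(669)/((73 + g(9, -5))²) = 1/((835 + 669)*((73 + 3*9)²)) = 1/(1504*((73 + 27)²)) = 1/(1504*(100²)) = (1/1504)/10000 = (1/1504)*(1/10000) = 1/15040000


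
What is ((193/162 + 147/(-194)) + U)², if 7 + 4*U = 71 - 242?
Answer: 479499466681/246929796 ≈ 1941.8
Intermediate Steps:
U = -89/2 (U = -7/4 + (71 - 242)/4 = -7/4 + (¼)*(-171) = -7/4 - 171/4 = -89/2 ≈ -44.500)
((193/162 + 147/(-194)) + U)² = ((193/162 + 147/(-194)) - 89/2)² = ((193*(1/162) + 147*(-1/194)) - 89/2)² = ((193/162 - 147/194) - 89/2)² = (3407/7857 - 89/2)² = (-692459/15714)² = 479499466681/246929796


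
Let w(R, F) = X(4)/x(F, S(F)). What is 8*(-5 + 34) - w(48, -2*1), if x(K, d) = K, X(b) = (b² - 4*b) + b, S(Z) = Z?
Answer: 234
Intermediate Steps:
X(b) = b² - 3*b
w(R, F) = 4/F (w(R, F) = (4*(-3 + 4))/F = (4*1)/F = 4/F)
8*(-5 + 34) - w(48, -2*1) = 8*(-5 + 34) - 4/((-2*1)) = 8*29 - 4/(-2) = 232 - 4*(-1)/2 = 232 - 1*(-2) = 232 + 2 = 234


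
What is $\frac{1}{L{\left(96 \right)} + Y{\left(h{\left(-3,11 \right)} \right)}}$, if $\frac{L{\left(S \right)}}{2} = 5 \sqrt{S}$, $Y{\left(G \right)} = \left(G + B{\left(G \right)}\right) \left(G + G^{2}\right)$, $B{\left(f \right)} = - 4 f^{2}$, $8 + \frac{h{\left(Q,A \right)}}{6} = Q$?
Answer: $- \frac{250107}{18766053434668} - \frac{\sqrt{6}}{140745400760010} \approx -1.3328 \cdot 10^{-8}$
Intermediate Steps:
$h{\left(Q,A \right)} = -48 + 6 Q$
$Y{\left(G \right)} = \left(G + G^{2}\right) \left(G - 4 G^{2}\right)$ ($Y{\left(G \right)} = \left(G - 4 G^{2}\right) \left(G + G^{2}\right) = \left(G + G^{2}\right) \left(G - 4 G^{2}\right)$)
$L{\left(S \right)} = 10 \sqrt{S}$ ($L{\left(S \right)} = 2 \cdot 5 \sqrt{S} = 10 \sqrt{S}$)
$\frac{1}{L{\left(96 \right)} + Y{\left(h{\left(-3,11 \right)} \right)}} = \frac{1}{10 \sqrt{96} + \left(-48 + 6 \left(-3\right)\right)^{2} \left(1 - 4 \left(-48 + 6 \left(-3\right)\right)^{2} - 3 \left(-48 + 6 \left(-3\right)\right)\right)} = \frac{1}{10 \cdot 4 \sqrt{6} + \left(-48 - 18\right)^{2} \left(1 - 4 \left(-48 - 18\right)^{2} - 3 \left(-48 - 18\right)\right)} = \frac{1}{40 \sqrt{6} + \left(-66\right)^{2} \left(1 - 4 \left(-66\right)^{2} - -198\right)} = \frac{1}{40 \sqrt{6} + 4356 \left(1 - 17424 + 198\right)} = \frac{1}{40 \sqrt{6} + 4356 \left(-17225\right)} = \frac{1}{40 \sqrt{6} - 75032100} = \frac{1}{-75032100 + 40 \sqrt{6}}$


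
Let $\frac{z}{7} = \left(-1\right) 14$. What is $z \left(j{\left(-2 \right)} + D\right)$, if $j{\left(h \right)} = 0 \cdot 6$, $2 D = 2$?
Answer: $-98$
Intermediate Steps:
$D = 1$ ($D = \frac{1}{2} \cdot 2 = 1$)
$z = -98$ ($z = 7 \left(\left(-1\right) 14\right) = 7 \left(-14\right) = -98$)
$j{\left(h \right)} = 0$
$z \left(j{\left(-2 \right)} + D\right) = - 98 \left(0 + 1\right) = \left(-98\right) 1 = -98$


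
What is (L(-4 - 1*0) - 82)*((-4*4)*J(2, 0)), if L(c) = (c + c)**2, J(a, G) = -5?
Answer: -1440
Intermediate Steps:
L(c) = 4*c**2 (L(c) = (2*c)**2 = 4*c**2)
(L(-4 - 1*0) - 82)*((-4*4)*J(2, 0)) = (4*(-4 - 1*0)**2 - 82)*(-4*4*(-5)) = (4*(-4 + 0)**2 - 82)*(-16*(-5)) = (4*(-4)**2 - 82)*80 = (4*16 - 82)*80 = (64 - 82)*80 = -18*80 = -1440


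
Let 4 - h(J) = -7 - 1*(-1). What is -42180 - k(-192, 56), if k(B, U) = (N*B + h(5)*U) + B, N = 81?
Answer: -26996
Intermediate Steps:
h(J) = 10 (h(J) = 4 - (-7 - 1*(-1)) = 4 - (-7 + 1) = 4 - 1*(-6) = 4 + 6 = 10)
k(B, U) = 10*U + 82*B (k(B, U) = (81*B + 10*U) + B = (10*U + 81*B) + B = 10*U + 82*B)
-42180 - k(-192, 56) = -42180 - (10*56 + 82*(-192)) = -42180 - (560 - 15744) = -42180 - 1*(-15184) = -42180 + 15184 = -26996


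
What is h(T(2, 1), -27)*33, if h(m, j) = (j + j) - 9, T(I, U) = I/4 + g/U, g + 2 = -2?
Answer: -2079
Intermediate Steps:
g = -4 (g = -2 - 2 = -4)
T(I, U) = -4/U + I/4 (T(I, U) = I/4 - 4/U = -4/U + I/4)
h(m, j) = -9 + 2*j (h(m, j) = 2*j - 9 = -9 + 2*j)
h(T(2, 1), -27)*33 = (-9 + 2*(-27))*33 = (-9 - 54)*33 = -63*33 = -2079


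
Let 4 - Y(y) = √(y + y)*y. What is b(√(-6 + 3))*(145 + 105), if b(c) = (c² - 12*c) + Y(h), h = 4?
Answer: 250 - 2000*√2 - 3000*I*√3 ≈ -2578.4 - 5196.2*I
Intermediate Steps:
Y(y) = 4 - √2*y^(3/2) (Y(y) = 4 - √(y + y)*y = 4 - √(2*y)*y = 4 - √2*√y*y = 4 - √2*y^(3/2))
b(c) = 4 + c² - 12*c - 8*√2 (b(c) = (c² - 12*c) + (4 - √2*4^(3/2)) = (c² - 12*c) + (4 - 1*√2*8) = (c² - 12*c) + (4 - 8*√2) = 4 + c² - 12*c - 8*√2)
b(√(-6 + 3))*(145 + 105) = (4 + (√(-6 + 3))² - 12*√(-6 + 3) - 8*√2)*(145 + 105) = (4 + (√(-3))² - 12*I*√3 - 8*√2)*250 = (4 + (I*√3)² - 12*I*√3 - 8*√2)*250 = (4 - 3 - 12*I*√3 - 8*√2)*250 = (1 - 8*√2 - 12*I*√3)*250 = 250 - 2000*√2 - 3000*I*√3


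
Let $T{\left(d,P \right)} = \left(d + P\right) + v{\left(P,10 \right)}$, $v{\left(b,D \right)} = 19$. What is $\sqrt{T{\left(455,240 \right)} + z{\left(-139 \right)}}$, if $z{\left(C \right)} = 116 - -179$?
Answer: $\sqrt{1009} \approx 31.765$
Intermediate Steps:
$z{\left(C \right)} = 295$ ($z{\left(C \right)} = 116 + 179 = 295$)
$T{\left(d,P \right)} = 19 + P + d$ ($T{\left(d,P \right)} = \left(d + P\right) + 19 = \left(P + d\right) + 19 = 19 + P + d$)
$\sqrt{T{\left(455,240 \right)} + z{\left(-139 \right)}} = \sqrt{\left(19 + 240 + 455\right) + 295} = \sqrt{714 + 295} = \sqrt{1009}$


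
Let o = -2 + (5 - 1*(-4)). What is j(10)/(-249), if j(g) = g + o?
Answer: -17/249 ≈ -0.068273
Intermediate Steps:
o = 7 (o = -2 + (5 + 4) = -2 + 9 = 7)
j(g) = 7 + g (j(g) = g + 7 = 7 + g)
j(10)/(-249) = (7 + 10)/(-249) = 17*(-1/249) = -17/249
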